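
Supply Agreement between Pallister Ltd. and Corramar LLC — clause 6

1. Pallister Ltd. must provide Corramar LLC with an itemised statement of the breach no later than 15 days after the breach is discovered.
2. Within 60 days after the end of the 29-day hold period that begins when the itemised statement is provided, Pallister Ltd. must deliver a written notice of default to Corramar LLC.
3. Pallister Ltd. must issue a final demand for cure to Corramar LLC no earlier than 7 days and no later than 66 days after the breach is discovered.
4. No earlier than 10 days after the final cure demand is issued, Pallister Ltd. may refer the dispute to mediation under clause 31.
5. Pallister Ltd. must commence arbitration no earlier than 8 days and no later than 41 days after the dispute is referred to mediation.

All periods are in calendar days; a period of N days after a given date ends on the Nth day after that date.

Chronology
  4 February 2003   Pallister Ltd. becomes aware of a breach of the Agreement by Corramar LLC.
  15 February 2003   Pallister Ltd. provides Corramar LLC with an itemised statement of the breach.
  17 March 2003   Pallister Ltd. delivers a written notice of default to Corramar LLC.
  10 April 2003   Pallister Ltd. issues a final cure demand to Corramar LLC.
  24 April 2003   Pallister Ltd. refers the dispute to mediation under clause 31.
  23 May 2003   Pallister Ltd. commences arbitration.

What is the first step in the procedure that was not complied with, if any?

None — every step was satisfied

Step 1 — counting 15 days from 4 February 2003 (when the breach is discovered) gives a deadline of 19 February 2003; done 15 February 2003 — timely.
Step 2 — counting 60 days from 16 March 2003 (end of the 29-day hold period, which began when the itemised statement is provided on 15 February 2003) gives a deadline of 15 May 2003; done 17 March 2003 — timely.
Step 3 — 7 and 66 days from 4 February 2003 (when the breach is discovered) are 11 February 2003 and 11 April 2003 respectively; done 10 April 2003, which is between those dates.
Step 4 — must wait 10 days from 10 April 2003 (when the final cure demand is issued), so not before 20 April 2003; done 24 April 2003 — permitted.
Step 5 — 8 and 41 days from 24 April 2003 (when the dispute is referred to mediation) are 2 May 2003 and 4 June 2003 respectively; done 23 May 2003 — within the window.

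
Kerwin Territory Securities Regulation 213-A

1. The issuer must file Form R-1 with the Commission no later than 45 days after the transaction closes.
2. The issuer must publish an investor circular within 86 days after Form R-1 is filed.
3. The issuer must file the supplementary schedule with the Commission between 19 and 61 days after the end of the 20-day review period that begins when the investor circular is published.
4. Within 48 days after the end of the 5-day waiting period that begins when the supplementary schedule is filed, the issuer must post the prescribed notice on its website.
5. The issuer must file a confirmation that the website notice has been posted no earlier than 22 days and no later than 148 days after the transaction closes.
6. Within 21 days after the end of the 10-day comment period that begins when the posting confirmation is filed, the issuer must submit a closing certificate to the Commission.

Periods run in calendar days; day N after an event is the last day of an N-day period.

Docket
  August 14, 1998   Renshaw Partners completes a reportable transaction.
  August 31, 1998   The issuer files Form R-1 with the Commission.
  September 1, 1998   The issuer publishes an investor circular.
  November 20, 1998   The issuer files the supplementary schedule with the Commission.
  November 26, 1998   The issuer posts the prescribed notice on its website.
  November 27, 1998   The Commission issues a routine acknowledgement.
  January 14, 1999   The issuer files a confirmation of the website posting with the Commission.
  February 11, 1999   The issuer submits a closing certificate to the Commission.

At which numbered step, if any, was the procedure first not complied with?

Step 5

Step 1: 45 days after August 14, 1998 (when the transaction closes) is September 28, 1998; August 31, 1998 is within that limit.
Step 2: 86 days after August 31, 1998 (when Form R-1 is filed) is November 25, 1998; completed September 1, 1998, before the deadline.
Step 3: the window is 19–61 days after September 21, 1998 (end of the 20-day review period, which began when the investor circular is published on September 1, 1998), so October 10, 1998 through November 21, 1998; done November 20, 1998 — within the window.
Step 4: 48 days after November 25, 1998 (end of the 5-day waiting period, which began when the supplementary schedule is filed on November 20, 1998) is January 12, 1999; November 26, 1998 is within that limit.
Step 5: the window is 22–148 days after August 14, 1998 (when the transaction closes), so September 5, 1998 through January 9, 1999; January 14, 1999 is 5 days past the end of the window.
The procedure was therefore not followed at step 5.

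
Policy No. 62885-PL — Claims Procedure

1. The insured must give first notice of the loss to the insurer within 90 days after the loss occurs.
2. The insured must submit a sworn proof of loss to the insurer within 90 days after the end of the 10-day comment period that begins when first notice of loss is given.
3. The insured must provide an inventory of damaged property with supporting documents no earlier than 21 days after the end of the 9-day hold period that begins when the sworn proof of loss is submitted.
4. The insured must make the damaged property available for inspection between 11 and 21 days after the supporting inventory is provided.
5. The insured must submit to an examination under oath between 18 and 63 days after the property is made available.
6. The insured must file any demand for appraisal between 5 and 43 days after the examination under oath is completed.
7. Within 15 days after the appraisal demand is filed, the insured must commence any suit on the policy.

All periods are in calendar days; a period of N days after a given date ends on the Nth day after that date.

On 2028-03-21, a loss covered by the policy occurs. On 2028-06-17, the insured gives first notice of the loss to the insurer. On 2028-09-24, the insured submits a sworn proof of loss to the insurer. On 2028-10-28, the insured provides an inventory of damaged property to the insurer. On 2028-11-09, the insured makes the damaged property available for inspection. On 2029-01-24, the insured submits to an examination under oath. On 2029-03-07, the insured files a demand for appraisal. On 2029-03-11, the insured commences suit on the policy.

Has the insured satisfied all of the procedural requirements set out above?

No

(1) due by 2028-03-21 + 90 days = 2028-06-19; completed 2028-06-17, before the deadline.
(2) due by 2028-06-27 + 90 days = 2028-09-25; 2028-09-24 is within that limit.
(3) permitted from 2028-10-03 + 21 days = 2028-10-24 onward; 2028-10-28 is on or after that date.
(4) the permitted window runs from 2028-10-28 + 11 = 2028-11-08 to 2028-10-28 + 21 = 2028-11-18; done 2028-11-09 — within the window.
(5) the permitted window runs from 2028-11-09 + 18 = 2028-11-27 to 2028-11-09 + 63 = 2029-01-11; done 2029-01-24 — 13 days after the window closed.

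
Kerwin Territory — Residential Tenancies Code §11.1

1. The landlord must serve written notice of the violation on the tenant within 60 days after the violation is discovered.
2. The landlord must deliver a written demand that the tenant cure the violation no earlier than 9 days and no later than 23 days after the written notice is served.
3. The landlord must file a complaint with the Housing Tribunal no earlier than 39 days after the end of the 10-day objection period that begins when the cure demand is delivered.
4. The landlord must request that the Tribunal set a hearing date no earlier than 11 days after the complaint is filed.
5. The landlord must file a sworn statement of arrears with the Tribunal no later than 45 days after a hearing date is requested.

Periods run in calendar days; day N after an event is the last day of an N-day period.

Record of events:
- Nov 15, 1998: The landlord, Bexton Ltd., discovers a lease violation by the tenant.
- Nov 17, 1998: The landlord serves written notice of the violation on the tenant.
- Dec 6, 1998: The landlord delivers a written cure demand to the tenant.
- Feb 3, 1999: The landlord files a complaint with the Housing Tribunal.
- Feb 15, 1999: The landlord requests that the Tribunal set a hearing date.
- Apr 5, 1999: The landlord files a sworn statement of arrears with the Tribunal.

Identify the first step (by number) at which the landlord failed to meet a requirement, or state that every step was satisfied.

Step 1: 60 days after Nov 15, 1998 (when the violation is discovered) is Jan 14, 1999; completed Nov 17, 1998, before the deadline.
Step 2: the window is 9–23 days after Nov 17, 1998 (when the written notice is served), so Nov 26, 1998 through Dec 10, 1998; done Dec 6, 1998, which is between those dates.
Step 3: the earliest permitted date is 39 days after Dec 16, 1998 (end of the 10-day objection period, which began when the cure demand is delivered on Dec 6, 1998), i.e. Jan 24, 1999; done Feb 3, 1999, after the minimum wait.
Step 4: the earliest permitted date is 11 days after Feb 3, 1999 (when the complaint is filed), i.e. Feb 14, 1999; done Feb 15, 1999, after the minimum wait.
Step 5: 45 days after Feb 15, 1999 (when a hearing date is requested) is Apr 1, 1999; not done until Apr 5, 1999, 4 days after the deadline.

Step 5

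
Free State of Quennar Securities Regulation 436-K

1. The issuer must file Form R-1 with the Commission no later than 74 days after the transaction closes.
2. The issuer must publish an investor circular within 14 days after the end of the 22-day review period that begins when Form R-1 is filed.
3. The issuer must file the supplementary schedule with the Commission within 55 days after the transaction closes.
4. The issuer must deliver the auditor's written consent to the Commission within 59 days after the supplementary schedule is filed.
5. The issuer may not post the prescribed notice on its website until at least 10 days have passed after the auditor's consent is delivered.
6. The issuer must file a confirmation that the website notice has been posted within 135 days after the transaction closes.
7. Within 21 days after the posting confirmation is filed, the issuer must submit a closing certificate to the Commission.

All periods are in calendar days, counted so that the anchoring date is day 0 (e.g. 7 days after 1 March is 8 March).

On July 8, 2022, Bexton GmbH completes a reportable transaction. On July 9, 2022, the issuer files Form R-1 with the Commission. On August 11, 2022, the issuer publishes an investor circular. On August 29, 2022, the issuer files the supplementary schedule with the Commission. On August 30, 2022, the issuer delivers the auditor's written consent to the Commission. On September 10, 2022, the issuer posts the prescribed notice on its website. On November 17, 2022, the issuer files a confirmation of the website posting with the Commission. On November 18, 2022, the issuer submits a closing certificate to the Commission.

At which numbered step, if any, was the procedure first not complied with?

Step 1: 74 days after July 8, 2022 (when the transaction closes) is September 20, 2022; completed July 9, 2022, before the deadline.
Step 2: 14 days after July 31, 2022 (end of the 22-day review period, which began when Form R-1 is filed on July 9, 2022) is August 14, 2022; done August 11, 2022 — timely.
Step 3: 55 days after July 8, 2022 (when the transaction closes) is September 1, 2022; completed August 29, 2022, before the deadline.
Step 4: 59 days after August 29, 2022 (when the supplementary schedule is filed) is October 27, 2022; August 30, 2022 is within that limit.
Step 5: the earliest permitted date is 10 days after August 30, 2022 (when the auditor's consent is delivered), i.e. September 9, 2022; done September 10, 2022 — permitted.
Step 6: 135 days after July 8, 2022 (when the transaction closes) is November 20, 2022; completed November 17, 2022, before the deadline.
Step 7: 21 days after November 17, 2022 (when the posting confirmation is filed) is December 8, 2022; November 18, 2022 is within that limit.

None — every step was satisfied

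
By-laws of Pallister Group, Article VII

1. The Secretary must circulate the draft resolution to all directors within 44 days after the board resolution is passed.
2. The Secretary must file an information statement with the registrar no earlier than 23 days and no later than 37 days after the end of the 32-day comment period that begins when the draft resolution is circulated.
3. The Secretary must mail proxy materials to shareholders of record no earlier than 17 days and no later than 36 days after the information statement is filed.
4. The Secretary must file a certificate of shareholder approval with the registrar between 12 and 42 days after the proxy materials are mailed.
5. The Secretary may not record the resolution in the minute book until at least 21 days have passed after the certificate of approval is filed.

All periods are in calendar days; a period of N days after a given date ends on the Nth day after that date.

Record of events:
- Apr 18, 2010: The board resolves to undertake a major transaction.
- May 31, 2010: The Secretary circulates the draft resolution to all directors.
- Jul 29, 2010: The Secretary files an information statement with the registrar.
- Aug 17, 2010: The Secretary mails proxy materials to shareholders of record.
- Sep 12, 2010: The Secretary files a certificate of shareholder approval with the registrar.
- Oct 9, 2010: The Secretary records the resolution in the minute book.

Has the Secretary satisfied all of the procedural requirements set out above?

Yes

Step 1: 44 days after Apr 18, 2010 (when the board resolution is passed) is Jun 1, 2010; completed May 31, 2010, before the deadline.
Step 2: the window is 23–37 days after Jul 2, 2010 (end of the 32-day comment period, which began when the draft resolution is circulated on May 31, 2010), so Jul 25, 2010 through Aug 8, 2010; done Jul 29, 2010 — within the window.
Step 3: the window is 17–36 days after Jul 29, 2010 (when the information statement is filed), so Aug 15, 2010 through Sep 3, 2010; done Aug 17, 2010, which is between those dates.
Step 4: the window is 12–42 days after Aug 17, 2010 (when the proxy materials are mailed), so Aug 29, 2010 through Sep 28, 2010; Sep 12, 2010 falls inside that range.
Step 5: the earliest permitted date is 21 days after Sep 12, 2010 (when the certificate of approval is filed), i.e. Oct 3, 2010; done Oct 9, 2010, after the minimum wait.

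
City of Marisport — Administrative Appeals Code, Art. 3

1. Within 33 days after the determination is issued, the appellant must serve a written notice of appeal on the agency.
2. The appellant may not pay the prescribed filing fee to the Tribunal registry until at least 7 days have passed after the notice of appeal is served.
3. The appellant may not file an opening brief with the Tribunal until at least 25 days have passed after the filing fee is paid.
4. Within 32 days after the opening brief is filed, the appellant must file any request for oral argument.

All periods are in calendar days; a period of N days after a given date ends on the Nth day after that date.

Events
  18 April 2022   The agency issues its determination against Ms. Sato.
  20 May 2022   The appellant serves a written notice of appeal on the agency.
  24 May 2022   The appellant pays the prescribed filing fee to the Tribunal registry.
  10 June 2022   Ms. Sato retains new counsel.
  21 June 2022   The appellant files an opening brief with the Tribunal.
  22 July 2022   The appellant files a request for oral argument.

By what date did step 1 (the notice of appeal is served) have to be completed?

21 May 2022

Step 1 runs from 18 April 2022, when the determination is issued. 33 days after 18 April 2022 is 21 May 2022.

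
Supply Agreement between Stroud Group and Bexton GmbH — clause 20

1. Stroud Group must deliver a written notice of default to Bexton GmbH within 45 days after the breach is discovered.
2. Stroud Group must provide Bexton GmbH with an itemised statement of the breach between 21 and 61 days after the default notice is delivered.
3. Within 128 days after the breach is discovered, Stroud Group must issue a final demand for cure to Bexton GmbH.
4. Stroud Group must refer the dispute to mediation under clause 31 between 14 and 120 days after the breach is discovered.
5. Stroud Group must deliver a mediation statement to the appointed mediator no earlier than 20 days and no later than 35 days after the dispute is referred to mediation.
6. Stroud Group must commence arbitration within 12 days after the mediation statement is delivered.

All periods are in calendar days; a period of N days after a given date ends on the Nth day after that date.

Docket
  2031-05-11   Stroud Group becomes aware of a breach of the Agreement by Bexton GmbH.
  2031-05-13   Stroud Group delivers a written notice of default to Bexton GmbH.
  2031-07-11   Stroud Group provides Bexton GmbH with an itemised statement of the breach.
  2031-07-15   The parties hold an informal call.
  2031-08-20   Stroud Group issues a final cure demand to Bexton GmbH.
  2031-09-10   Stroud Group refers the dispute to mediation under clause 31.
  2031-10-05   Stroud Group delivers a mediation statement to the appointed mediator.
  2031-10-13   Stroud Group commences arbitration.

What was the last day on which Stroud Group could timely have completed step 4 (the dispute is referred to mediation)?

Step 4 runs from 2031-05-11, when the breach is discovered. The window is 14–120 days after 2031-05-11; it closes on 2031-09-08.

2031-09-08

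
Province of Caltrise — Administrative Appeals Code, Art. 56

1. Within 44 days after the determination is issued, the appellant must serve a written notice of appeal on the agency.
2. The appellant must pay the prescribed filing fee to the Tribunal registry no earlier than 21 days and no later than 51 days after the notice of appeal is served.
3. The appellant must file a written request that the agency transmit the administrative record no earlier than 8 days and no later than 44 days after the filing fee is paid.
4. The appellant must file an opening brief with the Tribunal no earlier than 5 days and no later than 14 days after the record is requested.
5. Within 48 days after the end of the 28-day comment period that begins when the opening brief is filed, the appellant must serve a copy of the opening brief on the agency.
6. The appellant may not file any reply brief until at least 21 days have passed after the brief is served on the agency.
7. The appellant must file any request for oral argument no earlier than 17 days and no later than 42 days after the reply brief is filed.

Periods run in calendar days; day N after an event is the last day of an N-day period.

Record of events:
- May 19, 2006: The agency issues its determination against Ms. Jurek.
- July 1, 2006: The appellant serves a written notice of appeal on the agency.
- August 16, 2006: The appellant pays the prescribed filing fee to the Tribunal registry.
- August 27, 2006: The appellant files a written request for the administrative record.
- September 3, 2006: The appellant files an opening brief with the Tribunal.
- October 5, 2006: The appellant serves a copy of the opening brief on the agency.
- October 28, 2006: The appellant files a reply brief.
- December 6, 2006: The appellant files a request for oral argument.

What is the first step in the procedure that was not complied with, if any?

None — every step was satisfied

Step 1 — counting 44 days from May 19, 2006 (when the determination is issued) gives a deadline of July 2, 2006; completed July 1, 2006, before the deadline.
Step 2 — 21 and 51 days from July 1, 2006 (when the notice of appeal is served) are July 22, 2006 and August 21, 2006 respectively; August 16, 2006 falls inside that range.
Step 3 — 8 and 44 days from August 16, 2006 (when the filing fee is paid) are August 24, 2006 and September 29, 2006 respectively; August 27, 2006 falls inside that range.
Step 4 — 5 and 14 days from August 27, 2006 (when the record is requested) are September 1, 2006 and September 10, 2006 respectively; September 3, 2006 falls inside that range.
Step 5 — counting 48 days from October 1, 2006 (end of the 28-day comment period, which began when the opening brief is filed on September 3, 2006) gives a deadline of November 18, 2006; October 5, 2006 is within that limit.
Step 6 — must wait 21 days from October 5, 2006 (when the brief is served on the agency), so not before October 26, 2006; done October 28, 2006, after the minimum wait.
Step 7 — 17 and 42 days from October 28, 2006 (when the reply brief is filed) are November 14, 2006 and December 9, 2006 respectively; December 6, 2006 falls inside that range.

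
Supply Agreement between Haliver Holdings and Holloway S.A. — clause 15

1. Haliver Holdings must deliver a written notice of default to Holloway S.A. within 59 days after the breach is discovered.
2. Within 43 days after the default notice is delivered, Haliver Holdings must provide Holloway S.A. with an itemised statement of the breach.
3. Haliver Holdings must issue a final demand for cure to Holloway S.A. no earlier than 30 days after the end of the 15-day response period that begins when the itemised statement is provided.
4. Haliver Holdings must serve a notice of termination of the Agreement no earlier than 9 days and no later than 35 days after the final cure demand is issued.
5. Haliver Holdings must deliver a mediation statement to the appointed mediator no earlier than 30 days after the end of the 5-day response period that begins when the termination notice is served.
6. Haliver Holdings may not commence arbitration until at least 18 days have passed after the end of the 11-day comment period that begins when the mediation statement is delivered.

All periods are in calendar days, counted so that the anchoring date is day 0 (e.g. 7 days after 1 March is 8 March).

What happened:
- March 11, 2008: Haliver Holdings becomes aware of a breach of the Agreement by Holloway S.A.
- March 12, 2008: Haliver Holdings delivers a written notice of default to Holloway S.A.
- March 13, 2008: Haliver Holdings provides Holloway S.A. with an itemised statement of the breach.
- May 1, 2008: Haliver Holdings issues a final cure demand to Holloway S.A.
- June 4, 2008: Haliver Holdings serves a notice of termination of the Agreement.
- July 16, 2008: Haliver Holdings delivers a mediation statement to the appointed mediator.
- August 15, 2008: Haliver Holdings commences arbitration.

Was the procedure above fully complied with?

Yes

(1) due by March 11, 2008 + 59 days = May 9, 2008; done March 12, 2008 — timely.
(2) due by March 12, 2008 + 43 days = April 24, 2008; done March 13, 2008 — timely.
(3) permitted from March 28, 2008 + 30 days = April 27, 2008 onward; done May 1, 2008, after the minimum wait.
(4) the permitted window runs from May 1, 2008 + 9 = May 10, 2008 to May 1, 2008 + 35 = June 5, 2008; June 4, 2008 falls inside that range.
(5) permitted from June 9, 2008 + 30 days = July 9, 2008 onward; July 16, 2008 is on or after that date.
(6) permitted from July 27, 2008 + 18 days = August 14, 2008 onward; August 15, 2008 is on or after that date.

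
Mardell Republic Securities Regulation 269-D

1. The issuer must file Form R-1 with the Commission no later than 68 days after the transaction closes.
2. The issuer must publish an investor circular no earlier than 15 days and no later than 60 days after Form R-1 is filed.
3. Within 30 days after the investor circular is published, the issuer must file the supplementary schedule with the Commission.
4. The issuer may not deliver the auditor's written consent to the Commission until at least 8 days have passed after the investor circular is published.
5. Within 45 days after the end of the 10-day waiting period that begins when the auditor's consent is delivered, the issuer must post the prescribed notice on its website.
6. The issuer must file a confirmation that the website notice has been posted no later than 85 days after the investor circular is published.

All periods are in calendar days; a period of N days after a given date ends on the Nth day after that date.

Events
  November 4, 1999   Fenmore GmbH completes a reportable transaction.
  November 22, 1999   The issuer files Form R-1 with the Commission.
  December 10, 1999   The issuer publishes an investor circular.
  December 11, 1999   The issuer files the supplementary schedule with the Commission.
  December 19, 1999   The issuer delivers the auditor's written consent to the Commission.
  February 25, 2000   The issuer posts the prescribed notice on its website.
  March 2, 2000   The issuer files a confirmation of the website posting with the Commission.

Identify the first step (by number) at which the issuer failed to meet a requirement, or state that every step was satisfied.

Step 1 — counting 68 days from November 4, 1999 (when the transaction closes) gives a deadline of January 11, 2000; completed November 22, 1999, before the deadline.
Step 2 — 15 and 60 days from November 22, 1999 (when Form R-1 is filed) are December 7, 1999 and January 21, 2000 respectively; done December 10, 1999 — within the window.
Step 3 — counting 30 days from December 10, 1999 (when the investor circular is published) gives a deadline of January 9, 2000; December 11, 1999 is within that limit.
Step 4 — must wait 8 days from December 10, 1999 (when the investor circular is published), so not before December 18, 1999; done December 19, 1999, after the minimum wait.
Step 5 — counting 45 days from December 29, 1999 (end of the 10-day waiting period, which began when the auditor's consent is delivered on December 19, 1999) gives a deadline of February 12, 2000; done February 25, 2000 — 13 days late.
That is the first point of non-compliance.

Step 5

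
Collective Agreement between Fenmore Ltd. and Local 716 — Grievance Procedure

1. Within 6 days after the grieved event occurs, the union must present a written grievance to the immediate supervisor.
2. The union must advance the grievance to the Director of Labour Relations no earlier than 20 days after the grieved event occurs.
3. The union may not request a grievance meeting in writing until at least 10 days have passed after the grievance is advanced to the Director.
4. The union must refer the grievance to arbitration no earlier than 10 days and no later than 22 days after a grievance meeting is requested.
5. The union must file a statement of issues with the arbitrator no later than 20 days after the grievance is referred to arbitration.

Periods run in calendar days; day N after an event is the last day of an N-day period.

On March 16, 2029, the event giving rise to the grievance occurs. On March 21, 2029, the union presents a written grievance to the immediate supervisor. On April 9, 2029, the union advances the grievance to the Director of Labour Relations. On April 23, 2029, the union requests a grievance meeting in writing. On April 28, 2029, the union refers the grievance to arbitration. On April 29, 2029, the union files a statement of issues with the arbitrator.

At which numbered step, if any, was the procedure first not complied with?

(1) due by March 16, 2029 + 6 days = March 22, 2029; done March 21, 2029 — timely.
(2) permitted from March 16, 2029 + 20 days = April 5, 2029 onward; done April 9, 2029, after the minimum wait.
(3) permitted from April 9, 2029 + 10 days = April 19, 2029 onward; done April 23, 2029 — permitted.
(4) the permitted window runs from April 23, 2029 + 10 = May 3, 2029 to April 23, 2029 + 22 = May 15, 2029; done April 28, 2029 — 5 days before the window opened.

Step 4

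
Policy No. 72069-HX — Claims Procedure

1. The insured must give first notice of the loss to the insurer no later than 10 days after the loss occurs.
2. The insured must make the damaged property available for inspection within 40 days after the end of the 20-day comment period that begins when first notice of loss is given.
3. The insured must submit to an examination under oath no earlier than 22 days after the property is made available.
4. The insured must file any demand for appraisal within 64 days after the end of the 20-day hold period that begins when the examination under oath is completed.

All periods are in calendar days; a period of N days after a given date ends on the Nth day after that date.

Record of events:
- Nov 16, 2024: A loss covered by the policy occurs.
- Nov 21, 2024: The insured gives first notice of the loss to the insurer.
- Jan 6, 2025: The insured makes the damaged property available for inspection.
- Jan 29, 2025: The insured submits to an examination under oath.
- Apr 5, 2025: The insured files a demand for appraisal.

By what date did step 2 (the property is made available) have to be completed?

First notice of loss is given on Nov 21, 2024; the 20-day comment period therefore ends Dec 11, 2024, and step 2 runs from that date. 40 days after Dec 11, 2024 is Jan 20, 2025.

Jan 20, 2025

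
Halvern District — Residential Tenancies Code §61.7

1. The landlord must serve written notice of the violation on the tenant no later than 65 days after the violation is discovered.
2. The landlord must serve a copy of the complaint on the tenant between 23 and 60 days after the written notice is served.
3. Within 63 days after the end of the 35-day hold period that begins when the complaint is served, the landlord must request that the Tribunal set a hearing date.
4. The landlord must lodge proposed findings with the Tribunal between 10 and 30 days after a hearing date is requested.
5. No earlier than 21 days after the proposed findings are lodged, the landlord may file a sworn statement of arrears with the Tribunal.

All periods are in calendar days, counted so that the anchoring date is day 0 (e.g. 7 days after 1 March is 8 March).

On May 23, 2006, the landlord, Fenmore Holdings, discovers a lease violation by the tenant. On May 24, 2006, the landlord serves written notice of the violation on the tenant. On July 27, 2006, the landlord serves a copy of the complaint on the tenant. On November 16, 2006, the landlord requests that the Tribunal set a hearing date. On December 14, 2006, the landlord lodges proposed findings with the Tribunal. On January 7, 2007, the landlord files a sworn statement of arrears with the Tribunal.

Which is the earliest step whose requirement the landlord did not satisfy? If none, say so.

Step 2

Step 1: 65 days after May 23, 2006 (when the violation is discovered) is July 27, 2006; done May 24, 2006 — timely.
Step 2: the window is 23–60 days after May 24, 2006 (when the written notice is served), so June 16, 2006 through July 23, 2006; July 27, 2006 is 4 days past the end of the window.
That is the first point of non-compliance.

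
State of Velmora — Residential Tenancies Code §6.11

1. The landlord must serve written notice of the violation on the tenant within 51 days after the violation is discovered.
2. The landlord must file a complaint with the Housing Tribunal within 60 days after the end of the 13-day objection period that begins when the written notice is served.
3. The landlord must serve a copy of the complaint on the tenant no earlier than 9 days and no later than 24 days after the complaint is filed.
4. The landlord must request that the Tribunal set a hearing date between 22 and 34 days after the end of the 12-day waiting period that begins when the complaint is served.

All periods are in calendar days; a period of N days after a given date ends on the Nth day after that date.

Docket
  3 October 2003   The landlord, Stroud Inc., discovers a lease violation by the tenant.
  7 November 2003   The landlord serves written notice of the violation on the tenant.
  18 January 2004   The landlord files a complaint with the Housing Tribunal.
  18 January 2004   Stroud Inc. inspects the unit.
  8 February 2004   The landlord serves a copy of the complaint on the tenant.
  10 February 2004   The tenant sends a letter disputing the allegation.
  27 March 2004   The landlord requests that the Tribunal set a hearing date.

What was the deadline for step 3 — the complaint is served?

11 February 2004

Step 3 runs from 18 January 2004, when the complaint is filed. The window is 9–24 days after 18 January 2004; it closes on 11 February 2004.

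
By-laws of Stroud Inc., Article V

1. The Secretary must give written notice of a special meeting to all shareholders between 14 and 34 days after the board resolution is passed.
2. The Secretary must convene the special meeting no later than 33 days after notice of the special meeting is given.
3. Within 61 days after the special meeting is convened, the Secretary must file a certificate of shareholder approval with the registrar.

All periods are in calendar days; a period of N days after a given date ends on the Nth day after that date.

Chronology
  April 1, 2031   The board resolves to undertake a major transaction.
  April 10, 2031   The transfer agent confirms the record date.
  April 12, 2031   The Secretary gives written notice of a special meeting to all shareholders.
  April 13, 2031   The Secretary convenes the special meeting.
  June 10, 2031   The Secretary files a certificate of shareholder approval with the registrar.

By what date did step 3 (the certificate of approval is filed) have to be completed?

June 13, 2031

Step 3 runs from April 13, 2031, when the special meeting is convened. 61 days after April 13, 2031 is June 13, 2031.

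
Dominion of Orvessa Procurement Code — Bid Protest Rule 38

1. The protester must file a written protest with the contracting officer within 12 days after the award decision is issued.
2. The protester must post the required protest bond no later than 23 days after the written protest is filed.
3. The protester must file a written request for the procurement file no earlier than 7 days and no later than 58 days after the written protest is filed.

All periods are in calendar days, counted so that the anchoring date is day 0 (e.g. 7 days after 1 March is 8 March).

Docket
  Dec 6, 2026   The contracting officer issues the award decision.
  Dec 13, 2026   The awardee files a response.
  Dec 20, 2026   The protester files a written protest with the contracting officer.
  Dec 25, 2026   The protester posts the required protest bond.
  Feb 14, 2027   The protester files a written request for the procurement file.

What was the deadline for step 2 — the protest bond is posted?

Jan 12, 2027

Step 2 runs from Dec 20, 2026, when the written protest is filed. 23 days after Dec 20, 2026 is Jan 12, 2027.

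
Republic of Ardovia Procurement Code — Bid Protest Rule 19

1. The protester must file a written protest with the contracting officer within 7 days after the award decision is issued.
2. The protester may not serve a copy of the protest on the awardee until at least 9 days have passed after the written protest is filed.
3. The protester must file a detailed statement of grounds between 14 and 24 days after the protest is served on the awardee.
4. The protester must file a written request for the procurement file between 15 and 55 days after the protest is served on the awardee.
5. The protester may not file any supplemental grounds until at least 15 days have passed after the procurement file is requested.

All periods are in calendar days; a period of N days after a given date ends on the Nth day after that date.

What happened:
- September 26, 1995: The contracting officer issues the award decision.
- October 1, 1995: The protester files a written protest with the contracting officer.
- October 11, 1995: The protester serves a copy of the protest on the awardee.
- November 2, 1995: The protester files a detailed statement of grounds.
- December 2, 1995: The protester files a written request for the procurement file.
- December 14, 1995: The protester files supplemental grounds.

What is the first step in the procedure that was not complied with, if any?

(1) due by September 26, 1995 + 7 days = October 3, 1995; October 1, 1995 is within that limit.
(2) permitted from October 1, 1995 + 9 days = October 10, 1995 onward; done October 11, 1995 — permitted.
(3) the permitted window runs from October 11, 1995 + 14 = October 25, 1995 to October 11, 1995 + 24 = November 4, 1995; done November 2, 1995, which is between those dates.
(4) the permitted window runs from October 11, 1995 + 15 = October 26, 1995 to October 11, 1995 + 55 = December 5, 1995; done December 2, 1995 — within the window.
(5) permitted from December 2, 1995 + 15 days = December 17, 1995 onward; acted on December 14, 1995, 3 days prematurely.

Step 5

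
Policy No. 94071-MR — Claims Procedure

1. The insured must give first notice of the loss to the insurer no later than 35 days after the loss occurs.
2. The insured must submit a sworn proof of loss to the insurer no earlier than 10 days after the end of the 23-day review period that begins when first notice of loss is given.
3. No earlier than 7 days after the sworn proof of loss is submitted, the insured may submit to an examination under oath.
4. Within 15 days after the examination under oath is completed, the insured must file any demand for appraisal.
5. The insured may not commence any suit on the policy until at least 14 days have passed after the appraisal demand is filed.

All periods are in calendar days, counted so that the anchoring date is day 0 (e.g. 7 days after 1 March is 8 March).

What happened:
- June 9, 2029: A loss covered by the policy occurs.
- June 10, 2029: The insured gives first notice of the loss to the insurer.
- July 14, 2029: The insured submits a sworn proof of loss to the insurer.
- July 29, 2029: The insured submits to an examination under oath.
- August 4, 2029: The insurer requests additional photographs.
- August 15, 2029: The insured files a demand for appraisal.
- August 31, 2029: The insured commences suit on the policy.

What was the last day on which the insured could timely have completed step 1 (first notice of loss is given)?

Step 1 runs from June 9, 2029, when the loss occurs. 35 days after June 9, 2029 is July 14, 2029.

July 14, 2029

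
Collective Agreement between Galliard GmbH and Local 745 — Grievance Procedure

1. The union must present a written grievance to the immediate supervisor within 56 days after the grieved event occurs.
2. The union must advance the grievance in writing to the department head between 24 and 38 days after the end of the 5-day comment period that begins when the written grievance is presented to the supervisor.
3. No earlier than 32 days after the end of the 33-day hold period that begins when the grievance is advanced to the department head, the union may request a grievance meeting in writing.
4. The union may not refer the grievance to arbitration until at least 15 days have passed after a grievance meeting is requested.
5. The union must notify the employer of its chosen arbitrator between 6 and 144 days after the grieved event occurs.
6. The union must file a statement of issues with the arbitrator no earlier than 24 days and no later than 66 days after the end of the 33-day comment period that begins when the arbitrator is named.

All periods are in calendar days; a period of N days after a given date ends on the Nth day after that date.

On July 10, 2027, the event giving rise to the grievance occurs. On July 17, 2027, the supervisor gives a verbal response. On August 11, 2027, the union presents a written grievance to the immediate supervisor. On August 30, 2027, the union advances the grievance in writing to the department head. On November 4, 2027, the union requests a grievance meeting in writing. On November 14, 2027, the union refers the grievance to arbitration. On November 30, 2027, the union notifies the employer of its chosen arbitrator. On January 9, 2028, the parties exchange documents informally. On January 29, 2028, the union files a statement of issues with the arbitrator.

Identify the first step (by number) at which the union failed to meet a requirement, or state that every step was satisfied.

Step 2

Step 1 — counting 56 days from July 10, 2027 (when the grieved event occurs) gives a deadline of September 4, 2027; completed August 11, 2027, before the deadline.
Step 2 — 24 and 38 days from August 16, 2027 (end of the 5-day comment period, which began when the written grievance is presented to the supervisor on August 11, 2027) are September 9, 2027 and September 23, 2027 respectively; August 30, 2027 is 10 days too early.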